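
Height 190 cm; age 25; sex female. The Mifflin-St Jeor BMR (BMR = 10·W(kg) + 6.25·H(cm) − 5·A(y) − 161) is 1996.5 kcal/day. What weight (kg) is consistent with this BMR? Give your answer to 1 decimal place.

109.5 kg

1996.5 = 10·W + 6.25(190) − 5(25) − 161
10·W = 1996.5 − 901.5 = 1095, so W = 109.5 kg.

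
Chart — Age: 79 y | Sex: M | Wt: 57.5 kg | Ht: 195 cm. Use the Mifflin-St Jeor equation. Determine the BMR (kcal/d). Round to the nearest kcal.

Mifflin-St Jeor (male): BMR = 10(57.5) + 6.25(195) − 5(79) + 5 = 575 + 1218.75 − 395 + 5 = 1403.75 kcal/day.

1404 kcal/d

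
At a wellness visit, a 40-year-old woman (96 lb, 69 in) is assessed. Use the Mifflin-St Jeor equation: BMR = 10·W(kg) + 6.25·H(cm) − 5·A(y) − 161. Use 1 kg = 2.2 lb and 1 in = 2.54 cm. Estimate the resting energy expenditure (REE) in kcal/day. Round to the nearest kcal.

Convert to metric: weight = 96 ÷ 2.2 = 43.6364 kg; height = 69 × 2.54 = 175.26 cm.
Mifflin-St Jeor (female): BMR = 10(43.6364) + 6.25(175.26) − 5(40) − 161 = 436.3636 + 1095.375 − 200 − 161 = 1170.7386 kcal/day.

1171 kcal/day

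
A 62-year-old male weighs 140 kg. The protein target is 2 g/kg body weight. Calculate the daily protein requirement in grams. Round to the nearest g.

280 g/day

Protein = 2 g/kg × 140 kg = 280 g/day.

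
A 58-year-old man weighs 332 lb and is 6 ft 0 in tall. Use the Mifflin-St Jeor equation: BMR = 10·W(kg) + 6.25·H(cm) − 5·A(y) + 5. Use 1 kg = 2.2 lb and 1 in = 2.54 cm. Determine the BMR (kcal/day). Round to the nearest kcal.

2367 kcal/day

Convert to metric: weight = 332 ÷ 2.2 = 150.9091 kg; height = (6×12 + 0) × 2.54 = 72 × 2.54 = 182.88 cm.
Mifflin-St Jeor (male): BMR = 10(150.9091) + 6.25(182.88) − 5(58) + 5 = 1509.0909 + 1143 − 290 + 5 = 2367.0909 kcal/day.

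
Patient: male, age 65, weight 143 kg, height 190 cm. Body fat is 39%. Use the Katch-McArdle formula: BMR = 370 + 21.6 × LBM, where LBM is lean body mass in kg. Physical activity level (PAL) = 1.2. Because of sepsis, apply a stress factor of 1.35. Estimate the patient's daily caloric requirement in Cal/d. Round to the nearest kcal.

LBM = 143 × (1 − 0.39) = 87.23 kg. Katch-McArdle: BMR = 370 + 21.6 × 87.23 = 2254.168 kcal/day.
TEE = BMR × activity factor = 2254.168 × 1.2 = 2705.0016 kcal/day.
Apply stress factor: 2705.0016 × 1.35 = 3651.7522 kcal/day.

3652 Cal/d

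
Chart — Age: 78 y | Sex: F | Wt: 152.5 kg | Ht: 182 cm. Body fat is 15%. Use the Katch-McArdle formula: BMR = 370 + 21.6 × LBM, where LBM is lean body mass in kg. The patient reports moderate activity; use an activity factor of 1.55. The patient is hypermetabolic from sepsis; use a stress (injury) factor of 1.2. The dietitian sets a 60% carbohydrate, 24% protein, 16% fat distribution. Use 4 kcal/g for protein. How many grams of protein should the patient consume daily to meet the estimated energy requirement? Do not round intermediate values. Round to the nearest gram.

LBM = 152.5 × (1 − 0.15) = 129.625 kg. Katch-McArdle: BMR = 370 + 21.6 × 129.625 = 3169.9 kcal/day.
TEE = 3169.9 × 1.55 = 4913.345 kcal/day.
With stress factor 1.2: 4913.345 × 1.2 = 5896.014 kcal/day.
Protein energy = 24% × 5896.014 = 1415.0434 kcal.
Protein = 1415.0434 ÷ 4 kcal/g = 353.7608 g.

354 g/day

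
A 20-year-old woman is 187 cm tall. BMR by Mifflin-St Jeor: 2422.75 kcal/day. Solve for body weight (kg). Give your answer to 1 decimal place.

151.5 kg

2422.75 = 10·W + 6.25(187) − 5(20) − 161
10·W = 2422.75 − 907.75 = 1515, so W = 151.5 kg.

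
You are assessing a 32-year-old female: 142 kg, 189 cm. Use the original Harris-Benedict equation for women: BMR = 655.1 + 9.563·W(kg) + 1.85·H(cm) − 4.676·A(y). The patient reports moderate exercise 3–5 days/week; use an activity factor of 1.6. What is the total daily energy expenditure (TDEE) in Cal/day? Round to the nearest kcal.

Harris-Benedict: BMR = 655.1 + 9.563(142) + 1.85(189) − 4.676(32) = 2213.064 kcal/day.
TEE = BMR × activity factor = 2213.064 × 1.6 = 3540.9024 kcal/day.

3541 Cal/day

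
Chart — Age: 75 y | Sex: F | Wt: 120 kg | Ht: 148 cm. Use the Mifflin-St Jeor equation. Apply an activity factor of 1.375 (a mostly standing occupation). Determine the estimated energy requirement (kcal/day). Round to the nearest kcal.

2185 kcal/day

Mifflin-St Jeor (female): BMR = 10(120) + 6.25(148) − 5(75) − 161 = 1200 + 925 − 375 − 161 = 1589 kcal/day.
TEE = BMR × activity factor = 1589 × 1.375 = 2184.875 kcal/day.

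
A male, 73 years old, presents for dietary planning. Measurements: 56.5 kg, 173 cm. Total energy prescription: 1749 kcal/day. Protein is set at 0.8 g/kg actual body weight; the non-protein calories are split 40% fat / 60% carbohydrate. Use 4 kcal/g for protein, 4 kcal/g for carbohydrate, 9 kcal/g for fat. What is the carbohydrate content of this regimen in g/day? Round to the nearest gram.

Protein = 0.8 × 56.5 = 45.2 g → 45.2 × 4 = 180.8 kcal.
Non-protein calories = 1749 − 180.8 = 1568.2 kcal.
Fat: 40% × 1568.2 = 627.28 kcal; carbohydrate: 940.92 kcal.
Carbohydrate: 940.92 kcal ÷ 4 kcal/g = 235.23 g.

235 g/day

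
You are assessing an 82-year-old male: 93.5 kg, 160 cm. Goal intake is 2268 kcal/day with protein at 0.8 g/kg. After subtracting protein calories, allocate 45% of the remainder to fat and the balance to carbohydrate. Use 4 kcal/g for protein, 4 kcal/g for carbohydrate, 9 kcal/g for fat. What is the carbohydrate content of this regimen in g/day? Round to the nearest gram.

Protein = 0.8 × 93.5 = 74.8 g → 74.8 × 4 = 299.2 kcal.
Non-protein calories = 2268 − 299.2 = 1968.8 kcal.
Fat: 45% × 1968.8 = 885.96 kcal; carbohydrate: 1082.84 kcal.
Carbohydrate: 1082.84 kcal ÷ 4 kcal/g = 270.71 g.

271 g/day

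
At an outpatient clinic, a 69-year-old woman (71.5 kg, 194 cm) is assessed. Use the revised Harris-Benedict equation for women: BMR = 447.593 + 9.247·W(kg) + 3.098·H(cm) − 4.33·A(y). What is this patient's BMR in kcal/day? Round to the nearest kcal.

Harris-Benedict: BMR = 447.593 + 9.247(71.5) + 3.098(194) − 4.33(69) = 1410.9955 kcal/day.

1411 kcal/day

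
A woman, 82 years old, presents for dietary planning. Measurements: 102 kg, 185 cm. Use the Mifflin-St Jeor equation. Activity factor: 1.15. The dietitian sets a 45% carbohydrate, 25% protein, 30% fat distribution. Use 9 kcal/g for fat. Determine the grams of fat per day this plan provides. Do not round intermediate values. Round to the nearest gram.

62 g/day

Mifflin-St Jeor (female): BMR = 10(102) + 6.25(185) − 5(82) − 161 = 1020 + 1156.25 − 410 − 161 = 1605.25 kcal/day.
TEE = 1605.25 × 1.15 = 1846.0375 kcal/day.
Fat energy = 30% × 1846.0375 = 553.8113 kcal.
Fat = 553.8113 ÷ 9 kcal/g = 61.5346 g.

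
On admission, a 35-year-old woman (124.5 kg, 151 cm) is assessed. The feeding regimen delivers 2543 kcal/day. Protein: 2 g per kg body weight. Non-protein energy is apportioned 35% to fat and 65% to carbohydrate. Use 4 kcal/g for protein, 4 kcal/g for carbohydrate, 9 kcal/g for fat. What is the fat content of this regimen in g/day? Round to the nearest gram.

Protein = 2 × 124.5 = 249 g → 249 × 4 = 996 kcal.
Non-protein calories = 2543 − 996 = 1547 kcal.
Fat: 35% × 1547 = 541.45 kcal; carbohydrate: 1005.55 kcal.
Fat: 541.45 kcal ÷ 9 kcal/g = 60.1611 g.

60 g/day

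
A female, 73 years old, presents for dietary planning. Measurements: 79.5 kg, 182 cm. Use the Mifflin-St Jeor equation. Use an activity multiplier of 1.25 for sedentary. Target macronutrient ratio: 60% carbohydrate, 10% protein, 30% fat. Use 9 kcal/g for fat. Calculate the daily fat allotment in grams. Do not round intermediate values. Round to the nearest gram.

Mifflin-St Jeor (female): BMR = 10(79.5) + 6.25(182) − 5(73) − 161 = 795 + 1137.5 − 365 − 161 = 1406.5 kcal/day.
TEE = 1406.5 × 1.25 = 1758.125 kcal/day.
Fat energy = 30% × 1758.125 = 527.4375 kcal.
Fat = 527.4375 ÷ 9 kcal/g = 58.6042 g.

59 g/day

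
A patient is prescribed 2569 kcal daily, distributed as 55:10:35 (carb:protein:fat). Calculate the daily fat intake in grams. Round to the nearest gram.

100 g/day

Fat energy = 35% × 2569 = 899.15 kcal.
At 9 kcal/g: 899.15 ÷ 9 = 99.9056 g.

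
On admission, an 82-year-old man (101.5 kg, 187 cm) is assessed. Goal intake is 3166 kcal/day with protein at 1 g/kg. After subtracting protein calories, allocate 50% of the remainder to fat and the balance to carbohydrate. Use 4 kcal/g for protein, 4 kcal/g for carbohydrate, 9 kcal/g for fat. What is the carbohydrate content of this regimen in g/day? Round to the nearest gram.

Protein = 1 × 101.5 = 101.5 g → 101.5 × 4 = 406 kcal.
Non-protein calories = 3166 − 406 = 2760 kcal.
Fat: 50% × 2760 = 1380 kcal; carbohydrate: 1380 kcal.
Carbohydrate: 1380 kcal ÷ 4 kcal/g = 345 g.

345 g/day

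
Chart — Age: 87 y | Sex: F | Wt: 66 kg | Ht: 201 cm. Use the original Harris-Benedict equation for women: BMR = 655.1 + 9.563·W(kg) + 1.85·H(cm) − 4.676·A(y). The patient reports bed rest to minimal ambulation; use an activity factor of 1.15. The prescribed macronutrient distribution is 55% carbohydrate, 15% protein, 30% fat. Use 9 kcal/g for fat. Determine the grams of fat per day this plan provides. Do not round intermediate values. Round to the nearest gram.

48 g/day

Harris-Benedict: BMR = 655.1 + 9.563(66) + 1.85(201) − 4.676(87) = 1251.296 kcal/day.
TEE = 1251.296 × 1.15 = 1438.9904 kcal/day.
Fat energy = 30% × 1438.9904 = 431.6971 kcal.
Fat = 431.6971 ÷ 9 kcal/g = 47.9663 g.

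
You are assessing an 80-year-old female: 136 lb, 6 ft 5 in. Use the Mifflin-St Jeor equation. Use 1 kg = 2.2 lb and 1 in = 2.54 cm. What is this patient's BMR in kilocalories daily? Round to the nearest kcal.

Convert to metric: weight = 136 ÷ 2.2 = 61.8182 kg; height = (6×12 + 5) × 2.54 = 77 × 2.54 = 195.58 cm.
Mifflin-St Jeor (female): BMR = 10(61.8182) + 6.25(195.58) − 5(80) − 161 = 618.1818 + 1222.375 − 400 − 161 = 1279.5568 kcal/day.

1280 kilocalories daily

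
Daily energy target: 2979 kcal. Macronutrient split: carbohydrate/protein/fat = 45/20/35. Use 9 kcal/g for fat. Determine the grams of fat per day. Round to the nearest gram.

Fat energy = 35% × 2979 = 1042.65 kcal.
At 9 kcal/g: 1042.65 ÷ 9 = 115.85 g.

116 g/day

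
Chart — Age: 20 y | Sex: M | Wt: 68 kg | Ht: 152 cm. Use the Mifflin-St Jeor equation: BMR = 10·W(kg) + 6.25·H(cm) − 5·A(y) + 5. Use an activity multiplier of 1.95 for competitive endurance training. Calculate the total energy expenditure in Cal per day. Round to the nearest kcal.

2993 Cal per day

Mifflin-St Jeor (male): BMR = 10(68) + 6.25(152) − 5(20) + 5 = 680 + 950 − 100 + 5 = 1535 kcal/day.
TEE = BMR × activity factor = 1535 × 1.95 = 2993.25 kcal/day.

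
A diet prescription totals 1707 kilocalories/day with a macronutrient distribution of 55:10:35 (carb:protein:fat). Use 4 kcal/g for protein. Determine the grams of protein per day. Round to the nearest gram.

43 g/day

Protein energy = 10% × 1707 = 170.7 kcal.
At 4 kcal/g: 170.7 ÷ 4 = 42.675 g.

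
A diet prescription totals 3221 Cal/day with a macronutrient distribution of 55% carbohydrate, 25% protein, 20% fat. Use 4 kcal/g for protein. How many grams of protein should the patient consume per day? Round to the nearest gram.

201 g/day

Protein energy = 25% × 3221 = 805.25 kcal.
At 4 kcal/g: 805.25 ÷ 4 = 201.3125 g.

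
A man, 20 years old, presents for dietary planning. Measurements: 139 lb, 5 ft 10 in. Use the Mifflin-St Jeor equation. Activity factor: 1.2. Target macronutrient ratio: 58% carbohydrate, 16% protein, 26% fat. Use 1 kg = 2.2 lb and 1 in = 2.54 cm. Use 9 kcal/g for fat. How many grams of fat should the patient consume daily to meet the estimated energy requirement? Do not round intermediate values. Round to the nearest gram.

57 g/day

Convert to metric: weight = 139 ÷ 2.2 = 63.1818 kg; height = (5×12 + 10) × 2.54 = 70 × 2.54 = 177.8 cm.
Mifflin-St Jeor (male): BMR = 10(63.1818) + 6.25(177.8) − 5(20) + 5 = 631.8182 + 1111.25 − 100 + 5 = 1648.0682 kcal/day.
TEE = 1648.0682 × 1.2 = 1977.6818 kcal/day.
Fat energy = 26% × 1977.6818 = 514.1973 kcal.
Fat = 514.1973 ÷ 9 kcal/g = 57.133 g.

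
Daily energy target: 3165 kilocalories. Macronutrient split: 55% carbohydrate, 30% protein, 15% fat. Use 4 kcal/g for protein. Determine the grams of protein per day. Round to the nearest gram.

Protein energy = 30% × 3165 = 949.5 kcal.
At 4 kcal/g: 949.5 ÷ 4 = 237.375 g.

237 g/day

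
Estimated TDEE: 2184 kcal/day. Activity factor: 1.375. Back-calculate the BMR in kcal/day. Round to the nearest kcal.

1588 kcal/day

BMR = TEE ÷ activity factor = 2184 ÷ 1.375 = 1588.3636 kcal/day.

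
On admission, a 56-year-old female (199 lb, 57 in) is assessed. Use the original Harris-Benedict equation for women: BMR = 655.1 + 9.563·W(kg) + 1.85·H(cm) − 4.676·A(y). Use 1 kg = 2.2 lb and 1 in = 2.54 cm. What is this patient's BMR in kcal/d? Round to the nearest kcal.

Convert to metric: weight = 199 ÷ 2.2 = 90.4545 kg; height = 57 × 2.54 = 144.78 cm.
Harris-Benedict: BMR = 655.1 + 9.563(90.4545) + 1.85(144.78) − 4.676(56) = 1526.1038 kcal/day.

1526 kcal/d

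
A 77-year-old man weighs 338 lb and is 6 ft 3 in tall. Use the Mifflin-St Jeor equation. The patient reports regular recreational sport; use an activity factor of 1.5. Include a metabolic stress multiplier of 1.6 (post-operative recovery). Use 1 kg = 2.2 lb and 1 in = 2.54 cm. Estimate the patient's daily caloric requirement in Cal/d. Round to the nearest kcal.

5633 Cal/d

Convert to metric: weight = 338 ÷ 2.2 = 153.6364 kg; height = (6×12 + 3) × 2.54 = 75 × 2.54 = 190.5 cm.
Mifflin-St Jeor (male): BMR = 10(153.6364) + 6.25(190.5) − 5(77) + 5 = 1536.3636 + 1190.625 − 385 + 5 = 2346.9886 kcal/day.
TEE = BMR × activity factor = 2346.9886 × 1.5 = 3520.483 kcal/day.
Apply stress factor: 3520.483 × 1.6 = 5632.7727 kcal/day.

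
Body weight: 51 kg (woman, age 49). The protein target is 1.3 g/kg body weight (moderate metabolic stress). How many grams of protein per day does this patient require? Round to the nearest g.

Protein = 1.3 g/kg × 51 kg = 66.3 g/day.

66 g/day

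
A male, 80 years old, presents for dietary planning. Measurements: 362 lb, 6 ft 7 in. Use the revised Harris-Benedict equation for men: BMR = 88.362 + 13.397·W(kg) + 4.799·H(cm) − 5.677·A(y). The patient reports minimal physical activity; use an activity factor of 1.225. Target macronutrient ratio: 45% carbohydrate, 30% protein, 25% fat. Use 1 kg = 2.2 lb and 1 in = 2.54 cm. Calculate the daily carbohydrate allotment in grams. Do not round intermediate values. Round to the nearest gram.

Convert to metric: weight = 362 ÷ 2.2 = 164.5455 kg; height = (6×12 + 7) × 2.54 = 79 × 2.54 = 200.66 cm.
Harris-Benedict: BMR = 88.362 + 13.397(164.5455) + 4.799(200.66) − 5.677(80) = 2801.5848 kcal/day.
TEE = 2801.5848 × 1.225 = 3431.9414 kcal/day.
Carbohydrate energy = 45% × 3431.9414 = 1544.3736 kcal.
Carbohydrate = 1544.3736 ÷ 4 kcal/g = 386.0934 g.

386 g/day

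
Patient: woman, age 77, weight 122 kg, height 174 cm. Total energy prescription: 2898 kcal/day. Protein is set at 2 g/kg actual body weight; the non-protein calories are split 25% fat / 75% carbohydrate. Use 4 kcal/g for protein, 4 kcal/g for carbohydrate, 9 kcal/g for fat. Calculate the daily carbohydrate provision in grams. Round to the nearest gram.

Protein = 2 × 122 = 244 g → 244 × 4 = 976 kcal.
Non-protein calories = 2898 − 976 = 1922 kcal.
Fat: 25% × 1922 = 480.5 kcal; carbohydrate: 1441.5 kcal.
Carbohydrate: 1441.5 kcal ÷ 4 kcal/g = 360.375 g.

360 g/day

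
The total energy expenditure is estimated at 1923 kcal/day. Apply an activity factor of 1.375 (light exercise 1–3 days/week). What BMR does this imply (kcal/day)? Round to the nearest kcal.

BMR = TEE ÷ activity factor = 1923 ÷ 1.375 = 1398.5455 kcal/day.

1399 kcal/day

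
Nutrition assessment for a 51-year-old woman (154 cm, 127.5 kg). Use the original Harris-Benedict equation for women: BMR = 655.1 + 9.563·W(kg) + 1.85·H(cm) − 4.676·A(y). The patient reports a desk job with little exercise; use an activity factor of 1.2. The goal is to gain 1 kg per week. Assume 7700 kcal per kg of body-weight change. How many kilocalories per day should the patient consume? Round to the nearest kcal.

3405 kilocalories per day

Harris-Benedict: BMR = 655.1 + 9.563(127.5) + 1.85(154) − 4.676(51) = 1920.8065 kcal/day.
TEE = 1920.8065 × 1.2 = 2304.9678 kcal/day.
Required daily surplus = 1 × 7700 ÷ 7 = 1100 kcal/day.
Target intake = 2304.9678 + 1100 = 3404.9678 kcal/day.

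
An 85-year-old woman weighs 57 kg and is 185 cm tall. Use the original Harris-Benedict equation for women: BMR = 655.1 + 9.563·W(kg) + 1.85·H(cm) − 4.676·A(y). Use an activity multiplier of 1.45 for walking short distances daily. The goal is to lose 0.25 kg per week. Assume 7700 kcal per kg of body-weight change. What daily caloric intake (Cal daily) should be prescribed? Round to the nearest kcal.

1385 Cal daily

Harris-Benedict: BMR = 655.1 + 9.563(57) + 1.85(185) − 4.676(85) = 1144.981 kcal/day.
TEE = 1144.981 × 1.45 = 1660.2225 kcal/day.
Required daily deficit = 0.25 × 7700 ÷ 7 = 275 kcal/day.
Target intake = 1660.2225 − 275 = 1385.2225 kcal/day.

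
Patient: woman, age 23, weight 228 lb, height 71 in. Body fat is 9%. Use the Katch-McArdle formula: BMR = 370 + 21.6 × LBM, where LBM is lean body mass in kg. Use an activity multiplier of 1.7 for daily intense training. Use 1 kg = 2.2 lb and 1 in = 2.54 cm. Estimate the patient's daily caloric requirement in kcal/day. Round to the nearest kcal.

Convert to metric: weight = 228 ÷ 2.2 = 103.6364 kg; height = 71 × 2.54 = 180.34 cm.
LBM = 103.6364 × (1 − 0.09) = 94.3091 kg. Katch-McArdle: BMR = 370 + 21.6 × 94.3091 = 2407.0764 kcal/day.
TEE = BMR × activity factor = 2407.0764 × 1.7 = 4092.0298 kcal/day.

4092 kcal/day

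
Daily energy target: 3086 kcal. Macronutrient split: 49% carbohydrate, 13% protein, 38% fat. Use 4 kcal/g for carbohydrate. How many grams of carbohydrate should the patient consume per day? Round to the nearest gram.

Carbohydrate energy = 49% × 3086 = 1512.14 kcal.
At 4 kcal/g: 1512.14 ÷ 4 = 378.035 g.

378 g/day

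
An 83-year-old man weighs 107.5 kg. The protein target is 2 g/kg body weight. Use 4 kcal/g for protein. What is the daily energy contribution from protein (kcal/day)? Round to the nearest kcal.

860 kcal/day

Protein = 2 g/kg × 107.5 kg = 215 g/day.
Protein energy = 215 g × 4 kcal/g = 860 kcal/day.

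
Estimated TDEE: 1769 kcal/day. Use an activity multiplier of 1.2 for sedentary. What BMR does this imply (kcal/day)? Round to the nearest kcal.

BMR = TEE ÷ activity factor = 1769 ÷ 1.2 = 1474.1667 kcal/day.

1474 kcal/day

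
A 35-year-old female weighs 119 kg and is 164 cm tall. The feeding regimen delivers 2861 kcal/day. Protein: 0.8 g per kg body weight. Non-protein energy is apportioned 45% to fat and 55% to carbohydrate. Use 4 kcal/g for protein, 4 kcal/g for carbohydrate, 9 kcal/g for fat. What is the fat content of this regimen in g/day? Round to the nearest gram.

Protein = 0.8 × 119 = 95.2 g → 95.2 × 4 = 380.8 kcal.
Non-protein calories = 2861 − 380.8 = 2480.2 kcal.
Fat: 45% × 2480.2 = 1116.09 kcal; carbohydrate: 1364.11 kcal.
Fat: 1116.09 kcal ÷ 9 kcal/g = 124.01 g.

124 g/day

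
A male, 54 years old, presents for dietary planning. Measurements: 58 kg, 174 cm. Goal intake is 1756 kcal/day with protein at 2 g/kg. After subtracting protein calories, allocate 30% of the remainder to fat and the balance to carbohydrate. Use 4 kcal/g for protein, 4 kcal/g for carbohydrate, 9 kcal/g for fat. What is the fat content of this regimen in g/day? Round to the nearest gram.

43 g/day

Protein = 2 × 58 = 116 g → 116 × 4 = 464 kcal.
Non-protein calories = 1756 − 464 = 1292 kcal.
Fat: 30% × 1292 = 387.6 kcal; carbohydrate: 904.4 kcal.
Fat: 387.6 kcal ÷ 9 kcal/g = 43.0667 g.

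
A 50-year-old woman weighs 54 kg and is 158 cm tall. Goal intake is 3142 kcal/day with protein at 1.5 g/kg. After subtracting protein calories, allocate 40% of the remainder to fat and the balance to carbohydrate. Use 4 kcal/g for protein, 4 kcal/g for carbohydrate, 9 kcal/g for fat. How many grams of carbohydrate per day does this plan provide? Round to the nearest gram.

Protein = 1.5 × 54 = 81 g → 81 × 4 = 324 kcal.
Non-protein calories = 3142 − 324 = 2818 kcal.
Fat: 40% × 2818 = 1127.2 kcal; carbohydrate: 1690.8 kcal.
Carbohydrate: 1690.8 kcal ÷ 4 kcal/g = 422.7 g.

423 g/day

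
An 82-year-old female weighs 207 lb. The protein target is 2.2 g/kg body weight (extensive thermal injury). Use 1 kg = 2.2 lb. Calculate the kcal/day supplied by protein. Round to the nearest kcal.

828 kcal/day

Weight in kg = 207 ÷ 2.2 = 94.0909 kg.
Protein = 2.2 g/kg × 94.0909 kg = 207 g/day.
Protein energy = 207 g × 4 kcal/g = 828 kcal/day.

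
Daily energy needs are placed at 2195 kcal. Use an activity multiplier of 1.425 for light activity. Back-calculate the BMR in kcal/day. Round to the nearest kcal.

BMR = TEE ÷ activity factor = 2195 ÷ 1.425 = 1540.3509 kcal/day.

1540 kcal/day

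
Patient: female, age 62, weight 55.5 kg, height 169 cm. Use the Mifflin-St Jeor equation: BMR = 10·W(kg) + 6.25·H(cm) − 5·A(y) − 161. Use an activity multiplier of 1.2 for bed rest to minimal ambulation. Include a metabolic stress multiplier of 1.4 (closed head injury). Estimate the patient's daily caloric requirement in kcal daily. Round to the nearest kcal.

Mifflin-St Jeor (female): BMR = 10(55.5) + 6.25(169) − 5(62) − 161 = 555 + 1056.25 − 310 − 161 = 1140.25 kcal/day.
TEE = BMR × activity factor = 1140.25 × 1.2 = 1368.3 kcal/day.
Apply stress factor: 1368.3 × 1.4 = 1915.62 kcal/day.

1916 kcal daily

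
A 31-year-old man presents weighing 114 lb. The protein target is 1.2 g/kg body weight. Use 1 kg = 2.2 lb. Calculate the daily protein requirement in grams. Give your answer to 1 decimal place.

62.2 g/day

Weight in kg = 114 ÷ 2.2 = 51.8182 kg.
Protein = 1.2 g/kg × 51.8182 kg = 62.1818 g/day.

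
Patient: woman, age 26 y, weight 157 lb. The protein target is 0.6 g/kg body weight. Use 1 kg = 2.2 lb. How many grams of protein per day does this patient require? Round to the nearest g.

43 g/day

Weight in kg = 157 ÷ 2.2 = 71.3636 kg.
Protein = 0.6 g/kg × 71.3636 kg = 42.8182 g/day.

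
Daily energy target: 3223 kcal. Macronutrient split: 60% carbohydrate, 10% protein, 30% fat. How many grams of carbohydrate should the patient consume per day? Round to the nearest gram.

Carbohydrate energy = 60% × 3223 = 1933.8 kcal.
At 4 kcal/g: 1933.8 ÷ 4 = 483.45 g.

483 g/day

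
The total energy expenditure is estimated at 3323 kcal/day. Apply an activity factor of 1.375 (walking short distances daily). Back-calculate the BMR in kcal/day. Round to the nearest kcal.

2417 kcal/day

BMR = TEE ÷ activity factor = 3323 ÷ 1.375 = 2416.7273 kcal/day.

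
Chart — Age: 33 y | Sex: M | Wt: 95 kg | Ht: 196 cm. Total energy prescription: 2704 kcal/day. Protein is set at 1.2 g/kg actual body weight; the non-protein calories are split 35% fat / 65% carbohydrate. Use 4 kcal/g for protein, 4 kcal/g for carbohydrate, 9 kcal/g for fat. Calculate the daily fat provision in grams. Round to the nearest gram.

87 g/day

Protein = 1.2 × 95 = 114 g → 114 × 4 = 456 kcal.
Non-protein calories = 2704 − 456 = 2248 kcal.
Fat: 35% × 2248 = 786.8 kcal; carbohydrate: 1461.2 kcal.
Fat: 786.8 kcal ÷ 9 kcal/g = 87.4222 g.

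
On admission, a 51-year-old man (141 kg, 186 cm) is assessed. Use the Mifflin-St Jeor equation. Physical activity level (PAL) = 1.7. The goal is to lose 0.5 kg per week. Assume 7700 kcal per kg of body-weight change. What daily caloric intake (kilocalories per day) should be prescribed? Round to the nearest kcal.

Mifflin-St Jeor (male): BMR = 10(141) + 6.25(186) − 5(51) + 5 = 1410 + 1162.5 − 255 + 5 = 2322.5 kcal/day.
TEE = 2322.5 × 1.7 = 3948.25 kcal/day.
Required daily deficit = 0.5 × 7700 ÷ 7 = 550 kcal/day.
Target intake = 3948.25 − 550 = 3398.25 kcal/day.

3398 kilocalories per day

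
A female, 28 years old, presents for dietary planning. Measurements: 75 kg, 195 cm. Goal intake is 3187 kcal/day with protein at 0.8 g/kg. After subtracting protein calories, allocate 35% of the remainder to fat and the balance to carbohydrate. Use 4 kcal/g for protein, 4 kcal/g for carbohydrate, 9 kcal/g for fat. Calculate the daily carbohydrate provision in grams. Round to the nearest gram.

Protein = 0.8 × 75 = 60 g → 60 × 4 = 240 kcal.
Non-protein calories = 3187 − 240 = 2947 kcal.
Fat: 35% × 2947 = 1031.45 kcal; carbohydrate: 1915.55 kcal.
Carbohydrate: 1915.55 kcal ÷ 4 kcal/g = 478.8875 g.

479 g/day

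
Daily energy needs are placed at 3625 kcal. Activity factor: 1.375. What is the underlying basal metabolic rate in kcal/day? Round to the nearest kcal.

BMR = TEE ÷ activity factor = 3625 ÷ 1.375 = 2636.3636 kcal/day.

2636 kcal/day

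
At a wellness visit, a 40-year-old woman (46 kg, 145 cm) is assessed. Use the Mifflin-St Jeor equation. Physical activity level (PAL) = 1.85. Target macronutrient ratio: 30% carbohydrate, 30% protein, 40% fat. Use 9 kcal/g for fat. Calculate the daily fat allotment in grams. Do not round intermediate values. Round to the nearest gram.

Mifflin-St Jeor (female): BMR = 10(46) + 6.25(145) − 5(40) − 161 = 460 + 906.25 − 200 − 161 = 1005.25 kcal/day.
TEE = 1005.25 × 1.85 = 1859.7125 kcal/day.
Fat energy = 40% × 1859.7125 = 743.885 kcal.
Fat = 743.885 ÷ 9 kcal/g = 82.6539 g.

83 g/day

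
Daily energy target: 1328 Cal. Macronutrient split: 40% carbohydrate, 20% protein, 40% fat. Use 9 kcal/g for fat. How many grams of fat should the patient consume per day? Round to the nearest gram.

59 g/day

Fat energy = 40% × 1328 = 531.2 kcal.
At 9 kcal/g: 531.2 ÷ 9 = 59.0222 g.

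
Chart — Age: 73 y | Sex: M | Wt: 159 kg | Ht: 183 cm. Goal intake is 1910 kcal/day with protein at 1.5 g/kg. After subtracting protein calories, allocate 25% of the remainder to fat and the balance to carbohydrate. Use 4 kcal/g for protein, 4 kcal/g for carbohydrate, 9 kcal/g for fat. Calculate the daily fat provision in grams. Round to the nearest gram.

27 g/day

Protein = 1.5 × 159 = 238.5 g → 238.5 × 4 = 954 kcal.
Non-protein calories = 1910 − 954 = 956 kcal.
Fat: 25% × 956 = 239 kcal; carbohydrate: 717 kcal.
Fat: 239 kcal ÷ 9 kcal/g = 26.5556 g.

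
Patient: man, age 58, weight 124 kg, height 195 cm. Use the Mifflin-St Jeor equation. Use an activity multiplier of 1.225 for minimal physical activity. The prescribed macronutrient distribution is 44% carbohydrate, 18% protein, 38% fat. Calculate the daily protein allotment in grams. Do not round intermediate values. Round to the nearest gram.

Mifflin-St Jeor (male): BMR = 10(124) + 6.25(195) − 5(58) + 5 = 1240 + 1218.75 − 290 + 5 = 2173.75 kcal/day.
TEE = 2173.75 × 1.225 = 2662.8438 kcal/day.
Protein energy = 18% × 2662.8438 = 479.3119 kcal.
Protein = 479.3119 ÷ 4 kcal/g = 119.828 g.

120 g/day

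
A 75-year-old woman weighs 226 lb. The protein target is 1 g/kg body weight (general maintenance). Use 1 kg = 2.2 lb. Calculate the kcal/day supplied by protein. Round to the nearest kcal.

Weight in kg = 226 ÷ 2.2 = 102.7273 kg.
Protein = 1 g/kg × 102.7273 kg = 102.7273 g/day.
Protein energy = 102.7273 g × 4 kcal/g = 410.9091 kcal/day.

411 kcal/day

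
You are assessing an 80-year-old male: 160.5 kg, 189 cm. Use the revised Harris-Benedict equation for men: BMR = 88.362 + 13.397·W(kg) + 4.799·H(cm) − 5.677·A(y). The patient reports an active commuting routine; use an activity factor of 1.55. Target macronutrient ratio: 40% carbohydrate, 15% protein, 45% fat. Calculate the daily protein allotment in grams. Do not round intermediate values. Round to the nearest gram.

156 g/day

Harris-Benedict: BMR = 88.362 + 13.397(160.5) + 4.799(189) − 5.677(80) = 2691.4315 kcal/day.
TEE = 2691.4315 × 1.55 = 4171.7188 kcal/day.
Protein energy = 15% × 4171.7188 = 625.7578 kcal.
Protein = 625.7578 ÷ 4 kcal/g = 156.4395 g.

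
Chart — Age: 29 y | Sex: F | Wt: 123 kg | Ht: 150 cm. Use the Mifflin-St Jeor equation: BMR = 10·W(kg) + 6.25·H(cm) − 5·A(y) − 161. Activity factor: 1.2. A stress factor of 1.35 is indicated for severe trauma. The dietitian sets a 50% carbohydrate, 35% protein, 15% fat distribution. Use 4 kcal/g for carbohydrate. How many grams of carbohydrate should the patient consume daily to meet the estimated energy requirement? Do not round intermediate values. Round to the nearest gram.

Mifflin-St Jeor (female): BMR = 10(123) + 6.25(150) − 5(29) − 161 = 1230 + 937.5 − 145 − 161 = 1861.5 kcal/day.
TEE = 1861.5 × 1.2 = 2233.8 kcal/day.
With stress factor 1.35: 2233.8 × 1.35 = 3015.63 kcal/day.
Carbohydrate energy = 50% × 3015.63 = 1507.815 kcal.
Carbohydrate = 1507.815 ÷ 4 kcal/g = 376.9538 g.

377 g/day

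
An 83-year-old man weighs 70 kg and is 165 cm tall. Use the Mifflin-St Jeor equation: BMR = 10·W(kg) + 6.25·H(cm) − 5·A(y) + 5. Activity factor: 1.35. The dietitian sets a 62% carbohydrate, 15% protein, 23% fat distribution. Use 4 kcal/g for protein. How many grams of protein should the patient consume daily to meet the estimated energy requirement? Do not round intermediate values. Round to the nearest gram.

Mifflin-St Jeor (male): BMR = 10(70) + 6.25(165) − 5(83) + 5 = 700 + 1031.25 − 415 + 5 = 1321.25 kcal/day.
TEE = 1321.25 × 1.35 = 1783.6875 kcal/day.
Protein energy = 15% × 1783.6875 = 267.5531 kcal.
Protein = 267.5531 ÷ 4 kcal/g = 66.8883 g.

67 g/day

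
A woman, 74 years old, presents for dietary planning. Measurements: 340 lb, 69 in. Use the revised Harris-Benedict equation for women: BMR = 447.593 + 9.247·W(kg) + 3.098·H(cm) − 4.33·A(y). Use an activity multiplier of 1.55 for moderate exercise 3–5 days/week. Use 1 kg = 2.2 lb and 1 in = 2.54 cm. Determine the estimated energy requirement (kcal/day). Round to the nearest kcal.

Convert to metric: weight = 340 ÷ 2.2 = 154.5455 kg; height = 69 × 2.54 = 175.26 cm.
Harris-Benedict: BMR = 447.593 + 9.247(154.5455) + 3.098(175.26) − 4.33(74) = 2099.2103 kcal/day.
TEE = BMR × activity factor = 2099.2103 × 1.55 = 3253.776 kcal/day.

3254 kcal/day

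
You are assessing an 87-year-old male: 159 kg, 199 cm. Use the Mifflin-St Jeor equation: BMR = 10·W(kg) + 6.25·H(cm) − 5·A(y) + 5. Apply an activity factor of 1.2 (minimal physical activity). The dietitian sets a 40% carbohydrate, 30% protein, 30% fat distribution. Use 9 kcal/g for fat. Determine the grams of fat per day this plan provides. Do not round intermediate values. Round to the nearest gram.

Mifflin-St Jeor (male): BMR = 10(159) + 6.25(199) − 5(87) + 5 = 1590 + 1243.75 − 435 + 5 = 2403.75 kcal/day.
TEE = 2403.75 × 1.2 = 2884.5 kcal/day.
Fat energy = 30% × 2884.5 = 865.35 kcal.
Fat = 865.35 ÷ 9 kcal/g = 96.15 g.

96 g/day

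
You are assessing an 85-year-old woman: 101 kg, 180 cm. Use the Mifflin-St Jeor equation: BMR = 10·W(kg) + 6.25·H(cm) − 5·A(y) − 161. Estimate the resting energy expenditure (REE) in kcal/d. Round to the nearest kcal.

Mifflin-St Jeor (female): BMR = 10(101) + 6.25(180) − 5(85) − 161 = 1010 + 1125 − 425 − 161 = 1549 kcal/day.

1549 kcal/d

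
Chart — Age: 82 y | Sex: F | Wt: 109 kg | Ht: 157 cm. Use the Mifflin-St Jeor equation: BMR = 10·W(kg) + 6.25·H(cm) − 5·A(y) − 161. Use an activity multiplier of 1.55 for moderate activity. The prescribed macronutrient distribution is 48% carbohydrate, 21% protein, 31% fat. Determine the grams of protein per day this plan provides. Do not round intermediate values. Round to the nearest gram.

Mifflin-St Jeor (female): BMR = 10(109) + 6.25(157) − 5(82) − 161 = 1090 + 981.25 − 410 − 161 = 1500.25 kcal/day.
TEE = 1500.25 × 1.55 = 2325.3875 kcal/day.
Protein energy = 21% × 2325.3875 = 488.3314 kcal.
Protein = 488.3314 ÷ 4 kcal/g = 122.0828 g.

122 g/day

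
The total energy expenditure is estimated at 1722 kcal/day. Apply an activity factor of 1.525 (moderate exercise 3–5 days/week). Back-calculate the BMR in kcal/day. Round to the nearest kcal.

1129 kcal/day

BMR = TEE ÷ activity factor = 1722 ÷ 1.525 = 1129.1803 kcal/day.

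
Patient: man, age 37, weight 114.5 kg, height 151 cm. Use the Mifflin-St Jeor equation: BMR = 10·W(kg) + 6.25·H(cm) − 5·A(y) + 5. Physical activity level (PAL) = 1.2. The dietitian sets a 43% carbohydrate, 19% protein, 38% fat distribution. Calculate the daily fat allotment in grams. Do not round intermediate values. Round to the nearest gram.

97 g/day

Mifflin-St Jeor (male): BMR = 10(114.5) + 6.25(151) − 5(37) + 5 = 1145 + 943.75 − 185 + 5 = 1908.75 kcal/day.
TEE = 1908.75 × 1.2 = 2290.5 kcal/day.
Fat energy = 38% × 2290.5 = 870.39 kcal.
Fat = 870.39 ÷ 9 kcal/g = 96.71 g.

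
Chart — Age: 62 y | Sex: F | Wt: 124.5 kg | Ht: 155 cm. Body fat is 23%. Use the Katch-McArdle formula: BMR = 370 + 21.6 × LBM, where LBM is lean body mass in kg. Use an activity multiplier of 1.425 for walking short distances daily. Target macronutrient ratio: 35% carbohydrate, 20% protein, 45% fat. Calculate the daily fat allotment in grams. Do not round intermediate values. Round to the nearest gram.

LBM = 124.5 × (1 − 0.23) = 95.865 kg. Katch-McArdle: BMR = 370 + 21.6 × 95.865 = 2440.684 kcal/day.
TEE = 2440.684 × 1.425 = 3477.9747 kcal/day.
Fat energy = 45% × 3477.9747 = 1565.0886 kcal.
Fat = 1565.0886 ÷ 9 kcal/g = 173.8987 g.

174 g/day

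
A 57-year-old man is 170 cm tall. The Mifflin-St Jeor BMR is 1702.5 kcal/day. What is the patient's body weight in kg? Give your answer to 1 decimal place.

92.0 kg

1702.5 = 10·W + 6.25(170) − 5(57) + 5
10·W = 1702.5 − 782.5 = 920, so W = 92 kg.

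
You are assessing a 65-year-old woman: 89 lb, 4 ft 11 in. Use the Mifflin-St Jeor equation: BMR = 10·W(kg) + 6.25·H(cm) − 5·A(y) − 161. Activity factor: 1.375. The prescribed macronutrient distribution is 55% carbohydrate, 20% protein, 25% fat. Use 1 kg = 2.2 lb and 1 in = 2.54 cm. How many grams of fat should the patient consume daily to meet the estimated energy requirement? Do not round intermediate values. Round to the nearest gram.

Convert to metric: weight = 89 ÷ 2.2 = 40.4545 kg; height = (4×12 + 11) × 2.54 = 59 × 2.54 = 149.86 cm.
Mifflin-St Jeor (female): BMR = 10(40.4545) + 6.25(149.86) − 5(65) − 161 = 404.5455 + 936.625 − 325 − 161 = 855.1705 kcal/day.
TEE = 855.1705 × 1.375 = 1175.8594 kcal/day.
Fat energy = 25% × 1175.8594 = 293.9648 kcal.
Fat = 293.9648 ÷ 9 kcal/g = 32.6628 g.

33 g/day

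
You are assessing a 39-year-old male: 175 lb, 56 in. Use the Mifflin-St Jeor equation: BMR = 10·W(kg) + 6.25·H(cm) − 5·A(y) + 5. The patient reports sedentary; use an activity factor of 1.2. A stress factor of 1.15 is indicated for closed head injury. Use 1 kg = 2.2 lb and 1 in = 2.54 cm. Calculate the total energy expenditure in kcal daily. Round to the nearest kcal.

2062 kcal daily

Convert to metric: weight = 175 ÷ 2.2 = 79.5455 kg; height = 56 × 2.54 = 142.24 cm.
Mifflin-St Jeor (male): BMR = 10(79.5455) + 6.25(142.24) − 5(39) + 5 = 795.4545 + 889 − 195 + 5 = 1494.4545 kcal/day.
TEE = BMR × activity factor = 1494.4545 × 1.2 = 1793.3455 kcal/day.
Apply stress factor: 1793.3455 × 1.15 = 2062.3473 kcal/day.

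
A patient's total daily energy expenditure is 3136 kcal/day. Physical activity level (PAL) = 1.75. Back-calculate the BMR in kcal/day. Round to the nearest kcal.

BMR = TEE ÷ activity factor = 3136 ÷ 1.75 = 1792 kcal/day.

1792 kcal/day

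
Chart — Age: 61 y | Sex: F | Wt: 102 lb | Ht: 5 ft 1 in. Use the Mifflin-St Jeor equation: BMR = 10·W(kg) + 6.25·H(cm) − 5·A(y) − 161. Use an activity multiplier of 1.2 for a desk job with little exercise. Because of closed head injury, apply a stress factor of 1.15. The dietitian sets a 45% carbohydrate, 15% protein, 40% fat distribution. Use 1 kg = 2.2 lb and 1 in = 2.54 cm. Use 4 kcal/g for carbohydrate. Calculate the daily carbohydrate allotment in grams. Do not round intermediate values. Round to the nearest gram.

150 g/day

Convert to metric: weight = 102 ÷ 2.2 = 46.3636 kg; height = (5×12 + 1) × 2.54 = 61 × 2.54 = 154.94 cm.
Mifflin-St Jeor (female): BMR = 10(46.3636) + 6.25(154.94) − 5(61) − 161 = 463.6364 + 968.375 − 305 − 161 = 966.0114 kcal/day.
TEE = 966.0114 × 1.2 = 1159.2136 kcal/day.
With stress factor 1.15: 1159.2136 × 1.15 = 1333.0957 kcal/day.
Carbohydrate energy = 45% × 1333.0957 = 599.8931 kcal.
Carbohydrate = 599.8931 ÷ 4 kcal/g = 149.9733 g.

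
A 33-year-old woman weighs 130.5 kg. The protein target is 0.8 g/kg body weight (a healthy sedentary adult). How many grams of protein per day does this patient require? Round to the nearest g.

Protein = 0.8 g/kg × 130.5 kg = 104.4 g/day.

104 g/day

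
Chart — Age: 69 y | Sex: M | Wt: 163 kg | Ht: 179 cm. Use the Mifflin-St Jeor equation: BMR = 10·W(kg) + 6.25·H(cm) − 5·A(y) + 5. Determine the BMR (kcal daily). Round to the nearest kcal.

2409 kcal daily

Mifflin-St Jeor (male): BMR = 10(163) + 6.25(179) − 5(69) + 5 = 1630 + 1118.75 − 345 + 5 = 2408.75 kcal/day.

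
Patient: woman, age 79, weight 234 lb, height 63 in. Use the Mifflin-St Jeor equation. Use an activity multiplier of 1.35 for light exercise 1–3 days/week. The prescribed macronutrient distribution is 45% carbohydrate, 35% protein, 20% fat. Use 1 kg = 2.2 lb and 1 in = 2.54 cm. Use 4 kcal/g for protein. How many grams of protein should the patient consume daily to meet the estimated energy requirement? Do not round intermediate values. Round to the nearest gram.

Convert to metric: weight = 234 ÷ 2.2 = 106.3636 kg; height = 63 × 2.54 = 160.02 cm.
Mifflin-St Jeor (female): BMR = 10(106.3636) + 6.25(160.02) − 5(79) − 161 = 1063.6364 + 1000.125 − 395 − 161 = 1507.7614 kcal/day.
TEE = 1507.7614 × 1.35 = 2035.4778 kcal/day.
Protein energy = 35% × 2035.4778 = 712.4172 kcal.
Protein = 712.4172 ÷ 4 kcal/g = 178.1043 g.

178 g/day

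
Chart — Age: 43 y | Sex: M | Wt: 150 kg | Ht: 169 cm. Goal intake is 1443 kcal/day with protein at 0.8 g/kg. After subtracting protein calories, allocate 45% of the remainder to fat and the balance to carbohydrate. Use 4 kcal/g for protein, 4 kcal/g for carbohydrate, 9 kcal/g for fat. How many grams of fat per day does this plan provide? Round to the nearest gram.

48 g/day

Protein = 0.8 × 150 = 120 g → 120 × 4 = 480 kcal.
Non-protein calories = 1443 − 480 = 963 kcal.
Fat: 45% × 963 = 433.35 kcal; carbohydrate: 529.65 kcal.
Fat: 433.35 kcal ÷ 9 kcal/g = 48.15 g.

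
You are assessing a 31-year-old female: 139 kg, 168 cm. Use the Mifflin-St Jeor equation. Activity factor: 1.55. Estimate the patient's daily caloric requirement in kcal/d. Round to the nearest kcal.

3292 kcal/d

Mifflin-St Jeor (female): BMR = 10(139) + 6.25(168) − 5(31) − 161 = 1390 + 1050 − 155 − 161 = 2124 kcal/day.
TEE = BMR × activity factor = 2124 × 1.55 = 3292.2 kcal/day.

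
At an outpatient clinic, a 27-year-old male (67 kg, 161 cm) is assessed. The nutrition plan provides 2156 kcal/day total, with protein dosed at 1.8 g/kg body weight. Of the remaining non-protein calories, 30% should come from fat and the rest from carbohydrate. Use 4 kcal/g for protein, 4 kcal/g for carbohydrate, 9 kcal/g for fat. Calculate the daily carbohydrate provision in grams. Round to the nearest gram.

293 g/day

Protein = 1.8 × 67 = 120.6 g → 120.6 × 4 = 482.4 kcal.
Non-protein calories = 2156 − 482.4 = 1673.6 kcal.
Fat: 30% × 1673.6 = 502.08 kcal; carbohydrate: 1171.52 kcal.
Carbohydrate: 1171.52 kcal ÷ 4 kcal/g = 292.88 g.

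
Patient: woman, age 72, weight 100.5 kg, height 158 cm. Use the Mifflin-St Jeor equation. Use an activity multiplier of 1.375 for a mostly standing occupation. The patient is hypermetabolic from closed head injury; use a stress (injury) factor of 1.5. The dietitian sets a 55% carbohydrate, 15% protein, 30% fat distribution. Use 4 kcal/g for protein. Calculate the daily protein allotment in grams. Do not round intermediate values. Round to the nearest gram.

Mifflin-St Jeor (female): BMR = 10(100.5) + 6.25(158) − 5(72) − 161 = 1005 + 987.5 − 360 − 161 = 1471.5 kcal/day.
TEE = 1471.5 × 1.375 = 2023.3125 kcal/day.
With stress factor 1.5: 2023.3125 × 1.5 = 3034.9688 kcal/day.
Protein energy = 15% × 3034.9688 = 455.2453 kcal.
Protein = 455.2453 ÷ 4 kcal/g = 113.8113 g.

114 g/day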